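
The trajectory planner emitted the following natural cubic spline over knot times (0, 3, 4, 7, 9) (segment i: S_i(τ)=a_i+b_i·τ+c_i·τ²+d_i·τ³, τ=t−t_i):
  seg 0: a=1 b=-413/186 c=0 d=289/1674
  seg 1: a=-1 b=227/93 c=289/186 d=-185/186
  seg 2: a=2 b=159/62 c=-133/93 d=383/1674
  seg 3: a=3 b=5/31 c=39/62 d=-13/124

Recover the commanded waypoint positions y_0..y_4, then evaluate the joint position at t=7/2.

y_0 = S_0(0) = a_0 = 1
y_1 = S_1(0) = a_1 = -1
y_2 = S_2(0) = a_2 = 2
y_3 = S_3(0) = a_3 = 3
y_4 = S_3(2) = 5
t_q=7/2 is in segment 1 (τ=1/2); S_1(τ)=721/1488

y_0=1 y_1=-1 y_2=2 y_3=3 y_4=5
S(7/2) = 721/1488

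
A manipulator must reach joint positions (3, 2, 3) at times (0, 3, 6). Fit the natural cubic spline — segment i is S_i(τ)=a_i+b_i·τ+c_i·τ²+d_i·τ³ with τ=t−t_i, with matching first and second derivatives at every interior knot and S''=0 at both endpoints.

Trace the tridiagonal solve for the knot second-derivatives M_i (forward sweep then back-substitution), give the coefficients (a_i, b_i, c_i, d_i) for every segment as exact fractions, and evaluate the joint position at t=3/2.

  seg 0: a=3 b=-1/2 c=0 d=1/54
  seg 1: a=2 b=0 c=1/6 d=-1/54
S(3/2) = 37/16

Δ: Δ0=-1/3, Δ1=1/3
row 1: diag=12, rhs=4; c'=1/4, d'=1/3
back: M1=1/3
M: M0=0, M1=1/3, M2=0
seg 0: a=3, c=M0/2=0, d=(M1−M0)/(6·3)=1/54, b=Δ0−h0·(2M0+M1)/6=-1/2
seg 1: a=2, c=M1/2=1/6, d=(M2−M1)/(6·3)=-1/54, b=Δ1−h1·(2M1+M2)/6=0
t_q=3/2 → seg 0, τ=3/2; S=3+-1/2·τ+0·τ²+1/54·τ³=37/16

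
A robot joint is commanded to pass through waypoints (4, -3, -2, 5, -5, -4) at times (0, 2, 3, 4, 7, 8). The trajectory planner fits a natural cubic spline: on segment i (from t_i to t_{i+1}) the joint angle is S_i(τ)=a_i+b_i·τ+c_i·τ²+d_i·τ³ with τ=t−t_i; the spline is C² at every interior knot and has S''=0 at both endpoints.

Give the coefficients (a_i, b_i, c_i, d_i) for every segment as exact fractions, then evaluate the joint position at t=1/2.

  seg 0: a=4 b=-31897/7302 c=0 d=1585/7302
  seg 1: a=-3 b=-12877/7302 c=1585/1217 d=10669/7302
  seg 2: a=-2 b=19075/3651 c=13839/2434 d=-28553/7302
  seg 3: a=5 b=35525/7302 c=-7357/1217 d=24187/21906
  seg 4: a=-5 b=-5822/3651 c=9473/2434 d=-9473/7302
S(1/2) = 35887/19472

Δ: Δ0=-7/2, Δ1=1, Δ2=7, Δ3=-10/3, Δ4=1
row 1: diag=6, rhs=27; c'=1/6, d'=9/2
row 2: denom=4−1·1/6=23/6; d'=(36−1·9/2)/(23/6)=189/23
row 3: denom=8−1·6/23=178/23; d'=(-62−1·189/23)/(178/23)=-1615/178
row 4: denom=8−3·69/178=1217/178; d'=(26−3·-1615/178)/(1217/178)=9473/1217
back: M4=9473/1217
back: M3=-1615/178−69/178·9473/1217=-14714/1217
back: M2=189/23−6/23·-14714/1217=13839/1217
back: M1=9/2−1/6·13839/1217=3170/1217
M: M0=0, M1=3170/1217, M2=13839/1217, M3=-14714/1217, M4=9473/1217, M5=0
seg 0: a=4, c=M0/2=0, d=(M1−M0)/(6·2)=1585/7302, b=Δ0−h0·(2M0+M1)/6=-31897/7302
seg 1: a=-3, c=M1/2=1585/1217, d=(M2−M1)/(6·1)=10669/7302, b=Δ1−h1·(2M1+M2)/6=-12877/7302
seg 2: a=-2, c=M2/2=13839/2434, d=(M3−M2)/(6·1)=-28553/7302, b=Δ2−h2·(2M2+M3)/6=19075/3651
seg 3: a=5, c=M3/2=-7357/1217, d=(M4−M3)/(6·3)=24187/21906, b=Δ3−h3·(2M3+M4)/6=35525/7302
seg 4: a=-5, c=M4/2=9473/2434, d=(M5−M4)/(6·1)=-9473/7302, b=Δ4−h4·(2M4+M5)/6=-5822/3651
t_q=1/2 → seg 0, τ=1/2; S=4+-31897/7302·τ+0·τ²+1585/7302·τ³=35887/19472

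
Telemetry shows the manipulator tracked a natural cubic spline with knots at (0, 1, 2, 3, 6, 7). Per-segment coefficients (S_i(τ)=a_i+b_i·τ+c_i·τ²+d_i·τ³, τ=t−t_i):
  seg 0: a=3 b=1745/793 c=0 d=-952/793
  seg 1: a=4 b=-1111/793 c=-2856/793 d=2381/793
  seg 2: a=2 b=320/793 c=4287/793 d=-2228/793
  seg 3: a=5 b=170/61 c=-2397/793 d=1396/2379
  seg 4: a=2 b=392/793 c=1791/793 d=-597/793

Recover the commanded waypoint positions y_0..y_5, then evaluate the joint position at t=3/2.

y_0=3 y_1=4 y_2=2 y_3=5 y_4=2 y_5=4
S(3/2) = 17601/6344

y_0 = S_0(0) = a_0 = 3
y_1 = S_1(0) = a_1 = 4
y_2 = S_2(0) = a_2 = 2
y_3 = S_3(0) = a_3 = 5
y_4 = S_4(0) = a_4 = 2
y_5 = S_4(1) = 4
t_q=3/2 is in segment 1 (τ=1/2); S_1(τ)=17601/6344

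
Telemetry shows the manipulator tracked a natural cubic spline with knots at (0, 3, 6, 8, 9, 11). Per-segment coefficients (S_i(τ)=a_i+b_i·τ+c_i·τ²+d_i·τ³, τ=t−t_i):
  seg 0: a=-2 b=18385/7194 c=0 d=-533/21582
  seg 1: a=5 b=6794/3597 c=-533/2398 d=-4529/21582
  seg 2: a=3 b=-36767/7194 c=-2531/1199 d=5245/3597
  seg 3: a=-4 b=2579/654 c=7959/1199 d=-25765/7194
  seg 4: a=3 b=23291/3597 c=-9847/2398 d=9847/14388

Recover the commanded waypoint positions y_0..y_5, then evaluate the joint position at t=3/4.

y_0 = S_0(0) = a_0 = -2
y_1 = S_1(0) = a_1 = 5
y_2 = S_2(0) = a_2 = 3
y_3 = S_3(0) = a_3 = -4
y_4 = S_4(0) = a_4 = 3
y_5 = S_4(2) = 5
t_q=3/4 is in segment 0 (τ=3/4); S_0(τ)=-14383/153472

y_0=-2 y_1=5 y_2=3 y_3=-4 y_4=3 y_5=5
S(3/4) = -14383/153472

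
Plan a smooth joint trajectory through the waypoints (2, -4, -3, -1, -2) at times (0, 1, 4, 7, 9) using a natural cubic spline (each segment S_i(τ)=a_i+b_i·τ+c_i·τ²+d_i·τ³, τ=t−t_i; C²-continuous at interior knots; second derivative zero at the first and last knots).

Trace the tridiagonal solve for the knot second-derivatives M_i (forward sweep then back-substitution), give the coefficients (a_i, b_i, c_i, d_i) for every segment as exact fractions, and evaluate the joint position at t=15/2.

  seg 0: a=2 b=-521/76 c=0 d=65/76
  seg 1: a=-4 b=-163/38 c=195/76 d=-701/2052
  seg 2: a=-3 b=143/76 c=-29/57 d=71/2052
  seg 3: a=-1 b=-9/38 c=-15/76 d=5/152
S(15/2) = -1415/1216

Δ: Δ0=-6, Δ1=1/3, Δ2=2/3, Δ3=-1/2
row 1: diag=8, rhs=38; c'=3/8, d'=19/4
row 2: denom=12−3·3/8=87/8; d'=(2−3·19/4)/(87/8)=-98/87
row 3: denom=10−3·8/29=266/29; d'=(-7−3·-98/87)/(266/29)=-15/38
back: M3=-15/38
back: M2=-98/87−8/29·-15/38=-58/57
back: M1=19/4−3/8·-58/57=195/38
M: M0=0, M1=195/38, M2=-58/57, M3=-15/38, M4=0
seg 0: a=2, c=M0/2=0, d=(M1−M0)/(6·1)=65/76, b=Δ0−h0·(2M0+M1)/6=-521/76
seg 1: a=-4, c=M1/2=195/76, d=(M2−M1)/(6·3)=-701/2052, b=Δ1−h1·(2M1+M2)/6=-163/38
seg 2: a=-3, c=M2/2=-29/57, d=(M3−M2)/(6·3)=71/2052, b=Δ2−h2·(2M2+M3)/6=143/76
seg 3: a=-1, c=M3/2=-15/76, d=(M4−M3)/(6·2)=5/152, b=Δ3−h3·(2M3+M4)/6=-9/38
t_q=15/2 → seg 3, τ=1/2; S=-1+-9/38·τ+-15/76·τ²+5/152·τ³=-1415/1216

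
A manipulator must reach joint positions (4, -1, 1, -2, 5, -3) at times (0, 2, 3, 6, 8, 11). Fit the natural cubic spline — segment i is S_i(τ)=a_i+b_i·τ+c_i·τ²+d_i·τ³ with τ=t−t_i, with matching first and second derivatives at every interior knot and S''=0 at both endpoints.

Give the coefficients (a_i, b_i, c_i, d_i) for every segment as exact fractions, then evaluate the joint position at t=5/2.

Δ: Δ0=-5/2, Δ1=2, Δ2=-1, Δ3=7/2, Δ4=-8/3
row 1: diag=6, rhs=27; c'=1/6, d'=9/2
row 2: denom=8−1·1/6=47/6; d'=(-18−1·9/2)/(47/6)=-135/47
row 3: denom=10−3·18/47=416/47; d'=(27−3·-135/47)/(416/47)=837/208
row 4: denom=10−2·47/208=993/104; d'=(-37−2·837/208)/(993/104)=-4685/993
back: M4=-4685/993
back: M3=837/208−47/208·-4685/993=10109/1986
back: M2=-135/47−18/47·10109/1986=-1596/331
back: M1=9/2−1/6·-1596/331=3511/662
M: M0=0, M1=3511/662, M2=-1596/331, M3=10109/1986, M4=-4685/993, M5=0
seg 0: a=4, c=M0/2=0, d=(M1−M0)/(6·2)=3511/7944, b=Δ0−h0·(2M0+M1)/6=-4238/993
seg 1: a=-1, c=M1/2=3511/1324, d=(M2−M1)/(6·1)=-6703/3972, b=Δ1−h1·(2M1+M2)/6=2057/1986
seg 2: a=1, c=M2/2=-798/331, d=(M3−M2)/(6·3)=19685/35748, b=Δ2−h2·(2M2+M3)/6=5071/3972
seg 3: a=-2, c=M3/2=10109/3972, d=(M4−M3)/(6·2)=-6493/7944, b=Δ3−h3·(2M3+M4)/6=3335/1986
seg 4: a=5, c=M4/2=-4685/1986, d=(M5−M4)/(6·3)=4685/17874, b=Δ4−h4·(2M4+M5)/6=679/331
t_q=5/2 → seg 1, τ=1/2; S=-1+2057/1986·τ+3511/1324·τ²+-6703/3972·τ³=-319/10592

  seg 0: a=4 b=-4238/993 c=0 d=3511/7944
  seg 1: a=-1 b=2057/1986 c=3511/1324 d=-6703/3972
  seg 2: a=1 b=5071/3972 c=-798/331 d=19685/35748
  seg 3: a=-2 b=3335/1986 c=10109/3972 d=-6493/7944
  seg 4: a=5 b=679/331 c=-4685/1986 d=4685/17874
S(5/2) = -319/10592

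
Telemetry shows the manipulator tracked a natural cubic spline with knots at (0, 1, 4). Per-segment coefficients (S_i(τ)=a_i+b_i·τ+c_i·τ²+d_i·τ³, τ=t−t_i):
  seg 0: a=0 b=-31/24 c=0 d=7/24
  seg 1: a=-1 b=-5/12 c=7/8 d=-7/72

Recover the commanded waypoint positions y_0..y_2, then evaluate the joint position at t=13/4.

y_0=0 y_1=-1 y_2=3
S(13/4) = 709/512

y_0 = S_0(0) = a_0 = 0
y_1 = S_1(0) = a_1 = -1
y_2 = S_1(3) = 3
t_q=13/4 is in segment 1 (τ=9/4); S_1(τ)=709/512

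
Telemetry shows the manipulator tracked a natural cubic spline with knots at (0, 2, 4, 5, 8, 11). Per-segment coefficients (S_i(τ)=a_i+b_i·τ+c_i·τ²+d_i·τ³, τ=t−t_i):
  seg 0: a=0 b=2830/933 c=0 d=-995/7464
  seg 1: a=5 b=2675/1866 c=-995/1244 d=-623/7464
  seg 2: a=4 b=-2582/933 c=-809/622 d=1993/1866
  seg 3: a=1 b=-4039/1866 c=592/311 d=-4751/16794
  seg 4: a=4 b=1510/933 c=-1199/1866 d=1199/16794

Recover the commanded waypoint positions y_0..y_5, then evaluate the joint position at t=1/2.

y_0=0 y_1=5 y_2=4 y_3=1 y_4=4 y_5=5
S(1/2) = 29855/19904

y_0 = S_0(0) = a_0 = 0
y_1 = S_1(0) = a_1 = 5
y_2 = S_2(0) = a_2 = 4
y_3 = S_3(0) = a_3 = 1
y_4 = S_4(0) = a_4 = 4
y_5 = S_4(3) = 5
t_q=1/2 is in segment 0 (τ=1/2); S_0(τ)=29855/19904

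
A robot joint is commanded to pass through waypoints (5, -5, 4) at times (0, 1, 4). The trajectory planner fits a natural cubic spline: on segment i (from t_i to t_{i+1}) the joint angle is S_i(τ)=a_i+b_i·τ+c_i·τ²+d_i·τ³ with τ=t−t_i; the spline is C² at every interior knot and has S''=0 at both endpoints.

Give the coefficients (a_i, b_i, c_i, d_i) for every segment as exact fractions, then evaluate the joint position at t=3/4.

Δ: Δ0=-10, Δ1=3
row 1: diag=8, rhs=78; c'=3/8, d'=39/4
back: M1=39/4
M: M0=0, M1=39/4, M2=0
seg 0: a=5, c=M0/2=0, d=(M1−M0)/(6·1)=13/8, b=Δ0−h0·(2M0+M1)/6=-93/8
seg 1: a=-5, c=M1/2=39/8, d=(M2−M1)/(6·3)=-13/24, b=Δ1−h1·(2M1+M2)/6=-27/4
t_q=3/4 → seg 0, τ=3/4; S=5+-93/8·τ+0·τ²+13/8·τ³=-1553/512

  seg 0: a=5 b=-93/8 c=0 d=13/8
  seg 1: a=-5 b=-27/4 c=39/8 d=-13/24
S(3/4) = -1553/512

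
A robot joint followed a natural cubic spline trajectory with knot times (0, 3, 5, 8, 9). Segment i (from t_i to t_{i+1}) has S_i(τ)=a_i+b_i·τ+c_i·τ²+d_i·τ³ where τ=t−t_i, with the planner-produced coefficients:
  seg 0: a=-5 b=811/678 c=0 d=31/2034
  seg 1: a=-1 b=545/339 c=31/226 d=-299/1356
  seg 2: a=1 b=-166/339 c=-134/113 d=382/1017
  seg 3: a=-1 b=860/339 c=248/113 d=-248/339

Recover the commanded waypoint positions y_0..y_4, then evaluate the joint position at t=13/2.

y_0 = S_0(0) = a_0 = -5
y_1 = S_1(0) = a_1 = -1
y_2 = S_2(0) = a_2 = 1
y_3 = S_3(0) = a_3 = -1
y_4 = S_3(1) = 3
t_q=13/2 is in segment 2 (τ=3/2); S_2(τ)=-513/452

y_0=-5 y_1=-1 y_2=1 y_3=-1 y_4=3
S(13/2) = -513/452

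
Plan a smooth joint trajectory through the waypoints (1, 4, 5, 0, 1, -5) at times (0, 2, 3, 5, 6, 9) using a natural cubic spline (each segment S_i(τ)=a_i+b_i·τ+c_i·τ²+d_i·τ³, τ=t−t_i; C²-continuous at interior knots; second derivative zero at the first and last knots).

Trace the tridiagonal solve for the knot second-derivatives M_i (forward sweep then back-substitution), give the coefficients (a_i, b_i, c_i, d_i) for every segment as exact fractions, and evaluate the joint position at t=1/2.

Δ: Δ0=3/2, Δ1=1, Δ2=-5/2, Δ3=1, Δ4=-2
row 1: diag=6, rhs=-3; c'=1/6, d'=-1/2
row 2: denom=6−1·1/6=35/6; d'=(-21−1·-1/2)/(35/6)=-123/35
row 3: denom=6−2·12/35=186/35; d'=(21−2·-123/35)/(186/35)=327/62
row 4: denom=8−1·35/186=1453/186; d'=(-18−1·327/62)/(1453/186)=-4329/1453
back: M4=-4329/1453
back: M3=327/62−35/186·-4329/1453=8478/1453
back: M2=-123/35−12/35·8478/1453=-8013/1453
back: M1=-1/2−1/6·-8013/1453=609/1453
M: M0=0, M1=609/1453, M2=-8013/1453, M3=8478/1453, M4=-4329/1453, M5=0
seg 0: a=1, c=M0/2=0, d=(M1−M0)/(6·2)=203/5812, b=Δ0−h0·(2M0+M1)/6=3953/2906
seg 1: a=4, c=M1/2=609/2906, d=(M2−M1)/(6·1)=-1437/1453, b=Δ1−h1·(2M1+M2)/6=5171/2906
seg 2: a=5, c=M2/2=-8013/2906, d=(M3−M2)/(6·2)=5497/5812, b=Δ2−h2·(2M2+M3)/6=-2233/2906
seg 3: a=0, c=M3/2=4239/1453, d=(M4−M3)/(6·1)=-4269/2906, b=Δ3−h3·(2M3+M4)/6=-1303/2906
seg 4: a=1, c=M4/2=-4329/2906, d=(M5−M4)/(6·3)=481/2906, b=Δ4−h4·(2M4+M5)/6=1423/1453
t_q=1/2 → seg 0, τ=1/2; S=1+3953/2906·τ+0·τ²+203/5812·τ³=78323/46496

  seg 0: a=1 b=3953/2906 c=0 d=203/5812
  seg 1: a=4 b=5171/2906 c=609/2906 d=-1437/1453
  seg 2: a=5 b=-2233/2906 c=-8013/2906 d=5497/5812
  seg 3: a=0 b=-1303/2906 c=4239/1453 d=-4269/2906
  seg 4: a=1 b=1423/1453 c=-4329/2906 d=481/2906
S(1/2) = 78323/46496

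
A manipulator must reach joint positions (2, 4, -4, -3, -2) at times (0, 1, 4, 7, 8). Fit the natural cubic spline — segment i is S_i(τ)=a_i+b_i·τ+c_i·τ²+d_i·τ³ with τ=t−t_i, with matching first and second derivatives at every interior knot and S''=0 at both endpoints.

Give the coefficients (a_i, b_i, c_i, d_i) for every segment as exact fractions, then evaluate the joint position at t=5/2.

  seg 0: a=2 b=215/78 c=0 d=-59/78
  seg 1: a=4 b=19/39 c=-59/26 d=95/234
  seg 2: a=-4 b=-13/6 c=18/13 d=-43/234
  seg 3: a=-3 b=46/39 c=-7/26 d=7/78
S(5/2) = 207/208

Δ: Δ0=2, Δ1=-8/3, Δ2=1/3, Δ3=1
row 1: diag=8, rhs=-28; c'=3/8, d'=-7/2
row 2: denom=12−3·3/8=87/8; d'=(18−3·-7/2)/(87/8)=76/29
row 3: denom=8−3·8/29=208/29; d'=(4−3·76/29)/(208/29)=-7/13
back: M3=-7/13
back: M2=76/29−8/29·-7/13=36/13
back: M1=-7/2−3/8·36/13=-59/13
M: M0=0, M1=-59/13, M2=36/13, M3=-7/13, M4=0
seg 0: a=2, c=M0/2=0, d=(M1−M0)/(6·1)=-59/78, b=Δ0−h0·(2M0+M1)/6=215/78
seg 1: a=4, c=M1/2=-59/26, d=(M2−M1)/(6·3)=95/234, b=Δ1−h1·(2M1+M2)/6=19/39
seg 2: a=-4, c=M2/2=18/13, d=(M3−M2)/(6·3)=-43/234, b=Δ2−h2·(2M2+M3)/6=-13/6
seg 3: a=-3, c=M3/2=-7/26, d=(M4−M3)/(6·1)=7/78, b=Δ3−h3·(2M3+M4)/6=46/39
t_q=5/2 → seg 1, τ=3/2; S=4+19/39·τ+-59/26·τ²+95/234·τ³=207/208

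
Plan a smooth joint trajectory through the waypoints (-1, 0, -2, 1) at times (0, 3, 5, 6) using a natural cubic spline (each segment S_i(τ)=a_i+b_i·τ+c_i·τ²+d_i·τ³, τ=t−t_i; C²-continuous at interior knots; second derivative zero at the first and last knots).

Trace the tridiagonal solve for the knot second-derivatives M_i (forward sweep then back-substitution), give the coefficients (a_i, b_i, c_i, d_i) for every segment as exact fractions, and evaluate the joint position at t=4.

Δ: Δ0=1/3, Δ1=-1, Δ2=3
row 1: diag=10, rhs=-8; c'=1/5, d'=-4/5
row 2: denom=6−2·1/5=28/5; d'=(24−2·-4/5)/(28/5)=32/7
back: M2=32/7
back: M1=-4/5−1/5·32/7=-12/7
M: M0=0, M1=-12/7, M2=32/7, M3=0
seg 0: a=-1, c=M0/2=0, d=(M1−M0)/(6·3)=-2/21, b=Δ0−h0·(2M0+M1)/6=25/21
seg 1: a=0, c=M1/2=-6/7, d=(M2−M1)/(6·2)=11/21, b=Δ1−h1·(2M1+M2)/6=-29/21
seg 2: a=-2, c=M2/2=16/7, d=(M3−M2)/(6·1)=-16/21, b=Δ2−h2·(2M2+M3)/6=31/21
t_q=4 → seg 1, τ=1; S=0+-29/21·τ+-6/7·τ²+11/21·τ³=-12/7

  seg 0: a=-1 b=25/21 c=0 d=-2/21
  seg 1: a=0 b=-29/21 c=-6/7 d=11/21
  seg 2: a=-2 b=31/21 c=16/7 d=-16/21
S(4) = -12/7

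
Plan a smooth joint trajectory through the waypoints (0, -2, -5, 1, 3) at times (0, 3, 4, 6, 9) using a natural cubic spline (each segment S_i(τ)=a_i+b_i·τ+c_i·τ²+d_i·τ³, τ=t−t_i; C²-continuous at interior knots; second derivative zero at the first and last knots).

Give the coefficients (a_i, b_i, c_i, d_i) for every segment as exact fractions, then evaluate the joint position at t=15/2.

Δ: Δ0=-2/3, Δ1=-3, Δ2=3, Δ3=2/3
row 1: diag=8, rhs=-14; c'=1/8, d'=-7/4
row 2: denom=6−1·1/8=47/8; d'=(36−1·-7/4)/(47/8)=302/47
row 3: denom=10−2·16/47=438/47; d'=(-14−2·302/47)/(438/47)=-631/219
back: M3=-631/219
back: M2=302/47−16/47·-631/219=1622/219
back: M1=-7/4−1/8·1622/219=-586/219
M: M0=0, M1=-586/219, M2=1622/219, M3=-631/219, M4=0
seg 0: a=0, c=M0/2=0, d=(M1−M0)/(6·3)=-293/1971, b=Δ0−h0·(2M0+M1)/6=49/73
seg 1: a=-2, c=M1/2=-293/219, d=(M2−M1)/(6·1)=368/219, b=Δ1−h1·(2M1+M2)/6=-244/73
seg 2: a=-5, c=M2/2=811/219, d=(M3−M2)/(6·2)=-751/876, b=Δ2−h2·(2M2+M3)/6=-214/219
seg 3: a=1, c=M3/2=-631/438, d=(M4−M3)/(6·3)=631/3942, b=Δ3−h3·(2M3+M4)/6=259/73
t_q=15/2 → seg 3, τ=3/2; S=1+259/73·τ+-631/438·τ²+631/3942·τ³=4229/1168

  seg 0: a=0 b=49/73 c=0 d=-293/1971
  seg 1: a=-2 b=-244/73 c=-293/219 d=368/219
  seg 2: a=-5 b=-214/219 c=811/219 d=-751/876
  seg 3: a=1 b=259/73 c=-631/438 d=631/3942
S(15/2) = 4229/1168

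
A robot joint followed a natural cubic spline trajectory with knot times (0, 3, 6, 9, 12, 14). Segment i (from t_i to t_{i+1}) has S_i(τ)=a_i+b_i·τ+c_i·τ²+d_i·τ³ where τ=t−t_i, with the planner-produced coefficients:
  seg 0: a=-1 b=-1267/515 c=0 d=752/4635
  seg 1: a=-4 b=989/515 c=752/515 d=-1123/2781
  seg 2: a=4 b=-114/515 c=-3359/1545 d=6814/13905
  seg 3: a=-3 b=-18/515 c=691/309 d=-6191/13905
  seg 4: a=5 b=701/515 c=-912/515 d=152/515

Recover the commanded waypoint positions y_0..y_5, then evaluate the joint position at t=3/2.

y_0=-1 y_1=-4 y_2=4 y_3=-3 y_4=5 y_5=3
S(3/2) = -4267/1030

y_0 = S_0(0) = a_0 = -1
y_1 = S_1(0) = a_1 = -4
y_2 = S_2(0) = a_2 = 4
y_3 = S_3(0) = a_3 = -3
y_4 = S_4(0) = a_4 = 5
y_5 = S_4(2) = 3
t_q=3/2 is in segment 0 (τ=3/2); S_0(τ)=-4267/1030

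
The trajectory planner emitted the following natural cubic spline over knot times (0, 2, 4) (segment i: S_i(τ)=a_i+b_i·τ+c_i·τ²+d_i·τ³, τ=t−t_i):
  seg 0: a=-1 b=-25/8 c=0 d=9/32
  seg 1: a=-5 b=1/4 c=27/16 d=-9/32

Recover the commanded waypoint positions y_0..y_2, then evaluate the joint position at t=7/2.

y_0 = S_0(0) = a_0 = -1
y_1 = S_1(0) = a_1 = -5
y_2 = S_1(2) = 0
t_q=7/2 is in segment 1 (τ=3/2); S_1(τ)=-455/256

y_0=-1 y_1=-5 y_2=0
S(7/2) = -455/256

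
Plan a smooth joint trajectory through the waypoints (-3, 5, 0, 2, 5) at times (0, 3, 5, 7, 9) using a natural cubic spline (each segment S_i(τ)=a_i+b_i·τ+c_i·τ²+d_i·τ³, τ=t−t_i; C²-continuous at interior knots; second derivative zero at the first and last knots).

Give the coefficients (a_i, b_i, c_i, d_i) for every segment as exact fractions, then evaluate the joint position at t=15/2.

  seg 0: a=-3 b=1955/426 c=0 d=-91/426
  seg 1: a=5 b=-251/213 c=-273/142 d=1075/1704
  seg 2: a=0 b=-553/426 c=529/284 d=-76/213
  seg 3: a=2 b=797/426 c=-79/284 d=79/1704
S(15/2) = 13049/4544

Δ: Δ0=8/3, Δ1=-5/2, Δ2=1, Δ3=3/2
row 1: diag=10, rhs=-31; c'=1/5, d'=-31/10
row 2: denom=8−2·1/5=38/5; d'=(21−2·-31/10)/(38/5)=68/19
row 3: denom=8−2·5/19=142/19; d'=(3−2·68/19)/(142/19)=-79/142
back: M3=-79/142
back: M2=68/19−5/19·-79/142=529/142
back: M1=-31/10−1/5·529/142=-273/71
M: M0=0, M1=-273/71, M2=529/142, M3=-79/142, M4=0
seg 0: a=-3, c=M0/2=0, d=(M1−M0)/(6·3)=-91/426, b=Δ0−h0·(2M0+M1)/6=1955/426
seg 1: a=5, c=M1/2=-273/142, d=(M2−M1)/(6·2)=1075/1704, b=Δ1−h1·(2M1+M2)/6=-251/213
seg 2: a=0, c=M2/2=529/284, d=(M3−M2)/(6·2)=-76/213, b=Δ2−h2·(2M2+M3)/6=-553/426
seg 3: a=2, c=M3/2=-79/284, d=(M4−M3)/(6·2)=79/1704, b=Δ3−h3·(2M3+M4)/6=797/426
t_q=15/2 → seg 3, τ=1/2; S=2+797/426·τ+-79/284·τ²+79/1704·τ³=13049/4544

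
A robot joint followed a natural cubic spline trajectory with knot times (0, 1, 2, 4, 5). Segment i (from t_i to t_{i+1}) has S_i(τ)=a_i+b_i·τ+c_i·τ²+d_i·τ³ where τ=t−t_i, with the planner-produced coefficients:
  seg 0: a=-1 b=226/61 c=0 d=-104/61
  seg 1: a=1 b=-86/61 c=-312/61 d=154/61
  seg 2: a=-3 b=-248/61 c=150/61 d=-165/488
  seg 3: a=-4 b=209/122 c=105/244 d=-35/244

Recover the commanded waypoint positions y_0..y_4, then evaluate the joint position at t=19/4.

y_0=-1 y_1=1 y_2=-3 y_3=-4 y_4=-2
S(19/4) = -39565/15616

y_0 = S_0(0) = a_0 = -1
y_1 = S_1(0) = a_1 = 1
y_2 = S_2(0) = a_2 = -3
y_3 = S_3(0) = a_3 = -4
y_4 = S_3(1) = -2
t_q=19/4 is in segment 3 (τ=3/4); S_3(τ)=-39565/15616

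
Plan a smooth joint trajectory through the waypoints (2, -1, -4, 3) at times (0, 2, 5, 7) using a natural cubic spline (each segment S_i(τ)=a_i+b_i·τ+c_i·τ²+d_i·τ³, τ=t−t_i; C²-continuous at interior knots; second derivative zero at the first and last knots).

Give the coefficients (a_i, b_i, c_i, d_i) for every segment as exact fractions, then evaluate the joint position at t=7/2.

  seg 0: a=2 b=-239/182 c=0 d=-17/364
  seg 1: a=-1 b=-341/182 c=-51/182 d=4/21
  seg 2: a=-4 b=289/182 c=261/182 d=-87/364
S(7/2) = -395/104

Δ: Δ0=-3/2, Δ1=-1, Δ2=7/2
row 1: diag=10, rhs=3; c'=3/10, d'=3/10
row 2: denom=10−3·3/10=91/10; d'=(27−3·3/10)/(91/10)=261/91
back: M2=261/91
back: M1=3/10−3/10·261/91=-51/91
M: M0=0, M1=-51/91, M2=261/91, M3=0
seg 0: a=2, c=M0/2=0, d=(M1−M0)/(6·2)=-17/364, b=Δ0−h0·(2M0+M1)/6=-239/182
seg 1: a=-1, c=M1/2=-51/182, d=(M2−M1)/(6·3)=4/21, b=Δ1−h1·(2M1+M2)/6=-341/182
seg 2: a=-4, c=M2/2=261/182, d=(M3−M2)/(6·2)=-87/364, b=Δ2−h2·(2M2+M3)/6=289/182
t_q=7/2 → seg 1, τ=3/2; S=-1+-341/182·τ+-51/182·τ²+4/21·τ³=-395/104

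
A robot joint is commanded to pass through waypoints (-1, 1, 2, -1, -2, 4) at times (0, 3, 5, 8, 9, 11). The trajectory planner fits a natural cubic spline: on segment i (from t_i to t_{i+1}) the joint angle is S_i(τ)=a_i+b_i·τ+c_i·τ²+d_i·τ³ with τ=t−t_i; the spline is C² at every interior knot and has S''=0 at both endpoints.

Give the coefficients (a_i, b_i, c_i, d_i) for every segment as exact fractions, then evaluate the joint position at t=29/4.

Δ: Δ0=2/3, Δ1=1/2, Δ2=-1, Δ3=-1, Δ4=3
row 1: diag=10, rhs=-1; c'=1/5, d'=-1/10
row 2: denom=10−2·1/5=48/5; d'=(-9−2·-1/10)/(48/5)=-11/12
row 3: denom=8−3·5/16=113/16; d'=(0−3·-11/12)/(113/16)=44/113
row 4: denom=6−1·16/113=662/113; d'=(24−1·44/113)/(662/113)=1334/331
back: M4=1334/331
back: M3=44/113−16/113·1334/331=-60/331
back: M2=-11/12−5/16·-60/331=-854/993
back: M1=-1/10−1/5·-854/993=143/1986
M: M0=0, M1=143/1986, M2=-854/993, M3=-60/331, M4=1334/331, M5=0
seg 0: a=-1, c=M0/2=0, d=(M1−M0)/(6·3)=143/35748, b=Δ0−h0·(2M0+M1)/6=835/1324
seg 1: a=1, c=M1/2=143/3972, d=(M2−M1)/(6·2)=-617/7944, b=Δ1−h1·(2M1+M2)/6=489/662
seg 2: a=2, c=M2/2=-427/993, d=(M3−M2)/(6·3)=337/8937, b=Δ2−h2·(2M2+M3)/6=-49/993
seg 3: a=-1, c=M3/2=-30/331, d=(M4−M3)/(6·1)=697/993, b=Δ3−h3·(2M3+M4)/6=-1600/993
seg 4: a=-2, c=M4/2=667/331, d=(M5−M4)/(6·2)=-667/1986, b=Δ4−h4·(2M4+M5)/6=311/993
t_q=29/4 → seg 2, τ=9/4; S=2+-49/993·τ+-427/993·τ²+337/8937·τ³=2999/21184

  seg 0: a=-1 b=835/1324 c=0 d=143/35748
  seg 1: a=1 b=489/662 c=143/3972 d=-617/7944
  seg 2: a=2 b=-49/993 c=-427/993 d=337/8937
  seg 3: a=-1 b=-1600/993 c=-30/331 d=697/993
  seg 4: a=-2 b=311/993 c=667/331 d=-667/1986
S(29/4) = 2999/21184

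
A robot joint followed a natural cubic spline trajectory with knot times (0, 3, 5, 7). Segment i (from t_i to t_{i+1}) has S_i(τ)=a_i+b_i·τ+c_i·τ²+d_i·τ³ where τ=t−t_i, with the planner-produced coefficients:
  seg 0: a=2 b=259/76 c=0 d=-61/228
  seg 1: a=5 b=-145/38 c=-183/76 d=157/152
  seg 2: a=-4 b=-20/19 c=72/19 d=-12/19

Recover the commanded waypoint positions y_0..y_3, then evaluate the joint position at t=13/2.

y_0=2 y_1=5 y_2=-4 y_3=4
S(13/2) = 31/38

y_0 = S_0(0) = a_0 = 2
y_1 = S_1(0) = a_1 = 5
y_2 = S_2(0) = a_2 = -4
y_3 = S_2(2) = 4
t_q=13/2 is in segment 2 (τ=3/2); S_2(τ)=31/38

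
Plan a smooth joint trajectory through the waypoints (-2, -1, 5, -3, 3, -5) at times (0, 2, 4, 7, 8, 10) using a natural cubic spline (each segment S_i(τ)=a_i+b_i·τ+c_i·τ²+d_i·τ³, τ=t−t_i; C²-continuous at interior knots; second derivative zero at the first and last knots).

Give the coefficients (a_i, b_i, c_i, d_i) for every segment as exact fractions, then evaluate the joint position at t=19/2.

Δ: Δ0=1/2, Δ1=3, Δ2=-8/3, Δ3=6, Δ4=-4
row 1: diag=8, rhs=15; c'=1/4, d'=15/8
row 2: denom=10−2·1/4=19/2; d'=(-34−2·15/8)/(19/2)=-151/38
row 3: denom=8−3·6/19=134/19; d'=(52−3·-151/38)/(134/19)=2429/268
row 4: denom=6−1·19/134=785/134; d'=(-60−1·2429/268)/(785/134)=-18509/1570
back: M4=-18509/1570
back: M3=2429/268−19/134·-18509/1570=8427/785
back: M2=-151/38−6/19·8427/785=-11561/1570
back: M1=15/8−1/4·-11561/1570=2917/785
M: M0=0, M1=2917/785, M2=-11561/1570, M3=8427/785, M4=-18509/1570, M5=0
seg 0: a=-2, c=M0/2=0, d=(M1−M0)/(6·2)=2917/9420, b=Δ0−h0·(2M0+M1)/6=-3479/4710
seg 1: a=-1, c=M1/2=2917/1570, d=(M2−M1)/(6·2)=-3479/3768, b=Δ1−h1·(2M1+M2)/6=14023/4710
seg 2: a=5, c=M2/2=-11561/3140, d=(M3−M2)/(6·3)=5683/5652, b=Δ2−h2·(2M2+M3)/6=-1579/2355
seg 3: a=-3, c=M3/2=8427/1570, d=(M4−M3)/(6·1)=-35363/9420, b=Δ3−h3·(2M3+M4)/6=41321/9420
seg 4: a=3, c=M4/2=-18509/3140, d=(M5−M4)/(6·2)=18509/18840, b=Δ4−h4·(2M4+M5)/6=9089/2355
t_q=19/2 → seg 4, τ=3/2; S=3+9089/2355·τ+-18509/3140·τ²+18509/18840·τ³=-11635/10048

  seg 0: a=-2 b=-3479/4710 c=0 d=2917/9420
  seg 1: a=-1 b=14023/4710 c=2917/1570 d=-3479/3768
  seg 2: a=5 b=-1579/2355 c=-11561/3140 d=5683/5652
  seg 3: a=-3 b=41321/9420 c=8427/1570 d=-35363/9420
  seg 4: a=3 b=9089/2355 c=-18509/3140 d=18509/18840
S(19/2) = -11635/10048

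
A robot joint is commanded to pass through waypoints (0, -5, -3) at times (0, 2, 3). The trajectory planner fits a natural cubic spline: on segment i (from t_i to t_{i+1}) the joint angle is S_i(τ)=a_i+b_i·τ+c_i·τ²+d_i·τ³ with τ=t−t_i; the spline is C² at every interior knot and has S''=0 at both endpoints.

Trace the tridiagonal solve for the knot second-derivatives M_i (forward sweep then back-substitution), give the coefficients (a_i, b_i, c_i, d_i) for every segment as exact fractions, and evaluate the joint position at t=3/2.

  seg 0: a=0 b=-4 c=0 d=3/8
  seg 1: a=-5 b=1/2 c=9/4 d=-3/4
S(3/2) = -303/64

Δ: Δ0=-5/2, Δ1=2
row 1: diag=6, rhs=27; c'=1/6, d'=9/2
back: M1=9/2
M: M0=0, M1=9/2, M2=0
seg 0: a=0, c=M0/2=0, d=(M1−M0)/(6·2)=3/8, b=Δ0−h0·(2M0+M1)/6=-4
seg 1: a=-5, c=M1/2=9/4, d=(M2−M1)/(6·1)=-3/4, b=Δ1−h1·(2M1+M2)/6=1/2
t_q=3/2 → seg 0, τ=3/2; S=0+-4·τ+0·τ²+3/8·τ³=-303/64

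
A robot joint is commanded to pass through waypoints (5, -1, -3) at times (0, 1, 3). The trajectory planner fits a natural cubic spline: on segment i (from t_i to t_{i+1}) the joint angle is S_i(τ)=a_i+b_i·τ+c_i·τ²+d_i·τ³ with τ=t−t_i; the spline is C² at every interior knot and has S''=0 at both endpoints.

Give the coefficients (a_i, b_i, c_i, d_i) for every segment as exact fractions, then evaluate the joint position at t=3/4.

Δ: Δ0=-6, Δ1=-1
row 1: diag=6, rhs=30; c'=1/3, d'=5
back: M1=5
M: M0=0, M1=5, M2=0
seg 0: a=5, c=M0/2=0, d=(M1−M0)/(6·1)=5/6, b=Δ0−h0·(2M0+M1)/6=-41/6
seg 1: a=-1, c=M1/2=5/2, d=(M2−M1)/(6·2)=-5/12, b=Δ1−h1·(2M1+M2)/6=-13/3
t_q=3/4 → seg 0, τ=3/4; S=5+-41/6·τ+0·τ²+5/6·τ³=29/128

  seg 0: a=5 b=-41/6 c=0 d=5/6
  seg 1: a=-1 b=-13/3 c=5/2 d=-5/12
S(3/4) = 29/128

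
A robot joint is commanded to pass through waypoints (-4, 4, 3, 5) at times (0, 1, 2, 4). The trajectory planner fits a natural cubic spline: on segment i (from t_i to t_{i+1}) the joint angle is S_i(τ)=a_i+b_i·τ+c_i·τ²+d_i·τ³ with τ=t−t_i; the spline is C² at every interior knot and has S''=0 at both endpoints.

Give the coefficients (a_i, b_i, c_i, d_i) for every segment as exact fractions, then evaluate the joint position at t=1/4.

  seg 0: a=-4 b=240/23 c=0 d=-56/23
  seg 1: a=4 b=72/23 c=-168/23 d=73/23
  seg 2: a=3 b=-45/23 c=51/23 d=-17/46
S(1/4) = -263/184

Δ: Δ0=8, Δ1=-1, Δ2=1
row 1: diag=4, rhs=-54; c'=1/4, d'=-27/2
row 2: denom=6−1·1/4=23/4; d'=(12−1·-27/2)/(23/4)=102/23
back: M2=102/23
back: M1=-27/2−1/4·102/23=-336/23
M: M0=0, M1=-336/23, M2=102/23, M3=0
seg 0: a=-4, c=M0/2=0, d=(M1−M0)/(6·1)=-56/23, b=Δ0−h0·(2M0+M1)/6=240/23
seg 1: a=4, c=M1/2=-168/23, d=(M2−M1)/(6·1)=73/23, b=Δ1−h1·(2M1+M2)/6=72/23
seg 2: a=3, c=M2/2=51/23, d=(M3−M2)/(6·2)=-17/46, b=Δ2−h2·(2M2+M3)/6=-45/23
t_q=1/4 → seg 0, τ=1/4; S=-4+240/23·τ+0·τ²+-56/23·τ³=-263/184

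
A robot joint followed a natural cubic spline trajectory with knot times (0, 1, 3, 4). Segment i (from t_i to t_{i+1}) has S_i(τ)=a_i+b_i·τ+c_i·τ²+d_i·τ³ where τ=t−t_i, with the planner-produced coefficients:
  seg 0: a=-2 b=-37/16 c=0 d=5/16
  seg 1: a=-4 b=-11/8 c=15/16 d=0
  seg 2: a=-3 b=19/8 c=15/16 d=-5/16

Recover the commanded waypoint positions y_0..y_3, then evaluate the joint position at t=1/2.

y_0=-2 y_1=-4 y_2=-3 y_3=0
S(1/2) = -399/128

y_0 = S_0(0) = a_0 = -2
y_1 = S_1(0) = a_1 = -4
y_2 = S_2(0) = a_2 = -3
y_3 = S_2(1) = 0
t_q=1/2 is in segment 0 (τ=1/2); S_0(τ)=-399/128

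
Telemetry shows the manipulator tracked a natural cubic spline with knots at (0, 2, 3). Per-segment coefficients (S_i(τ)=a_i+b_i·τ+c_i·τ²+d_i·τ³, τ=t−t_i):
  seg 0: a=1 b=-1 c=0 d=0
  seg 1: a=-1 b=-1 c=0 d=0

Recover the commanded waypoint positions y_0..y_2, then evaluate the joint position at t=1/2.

y_0=1 y_1=-1 y_2=-2
S(1/2) = 1/2

y_0 = S_0(0) = a_0 = 1
y_1 = S_1(0) = a_1 = -1
y_2 = S_1(1) = -2
t_q=1/2 is in segment 0 (τ=1/2); S_0(τ)=1/2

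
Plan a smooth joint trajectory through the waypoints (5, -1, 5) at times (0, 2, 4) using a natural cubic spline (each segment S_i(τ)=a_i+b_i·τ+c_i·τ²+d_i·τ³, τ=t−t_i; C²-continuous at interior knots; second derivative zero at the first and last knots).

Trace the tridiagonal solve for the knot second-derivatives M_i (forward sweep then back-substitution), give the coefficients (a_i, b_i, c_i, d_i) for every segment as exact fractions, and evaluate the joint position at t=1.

  seg 0: a=5 b=-9/2 c=0 d=3/8
  seg 1: a=-1 b=0 c=9/4 d=-3/8
S(1) = 7/8

Δ: Δ0=-3, Δ1=3
row 1: diag=8, rhs=36; c'=1/4, d'=9/2
back: M1=9/2
M: M0=0, M1=9/2, M2=0
seg 0: a=5, c=M0/2=0, d=(M1−M0)/(6·2)=3/8, b=Δ0−h0·(2M0+M1)/6=-9/2
seg 1: a=-1, c=M1/2=9/4, d=(M2−M1)/(6·2)=-3/8, b=Δ1−h1·(2M1+M2)/6=0
t_q=1 → seg 0, τ=1; S=5+-9/2·τ+0·τ²+3/8·τ³=7/8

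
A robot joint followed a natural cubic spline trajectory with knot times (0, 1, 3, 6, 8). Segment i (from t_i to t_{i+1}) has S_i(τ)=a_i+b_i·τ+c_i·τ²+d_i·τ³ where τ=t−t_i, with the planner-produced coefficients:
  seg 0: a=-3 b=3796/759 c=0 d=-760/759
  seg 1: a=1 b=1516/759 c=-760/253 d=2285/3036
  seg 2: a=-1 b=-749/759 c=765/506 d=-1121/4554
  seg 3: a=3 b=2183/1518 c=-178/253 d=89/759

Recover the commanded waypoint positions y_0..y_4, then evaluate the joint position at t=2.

y_0=-3 y_1=1 y_2=-1 y_3=3 y_4=4
S(2) = 755/1012

y_0 = S_0(0) = a_0 = -3
y_1 = S_1(0) = a_1 = 1
y_2 = S_2(0) = a_2 = -1
y_3 = S_3(0) = a_3 = 3
y_4 = S_3(2) = 4
t_q=2 is in segment 1 (τ=1); S_1(τ)=755/1012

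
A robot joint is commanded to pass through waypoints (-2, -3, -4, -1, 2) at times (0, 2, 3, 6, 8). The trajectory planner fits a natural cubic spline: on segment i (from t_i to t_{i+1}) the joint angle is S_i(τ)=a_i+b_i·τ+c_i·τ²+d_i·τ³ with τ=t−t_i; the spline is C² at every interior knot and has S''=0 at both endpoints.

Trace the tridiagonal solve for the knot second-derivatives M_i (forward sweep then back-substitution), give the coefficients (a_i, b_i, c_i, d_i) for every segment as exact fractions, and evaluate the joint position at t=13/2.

  seg 0: a=-2 b=-25/104 c=0 d=-27/416
  seg 1: a=-3 b=-53/52 c=-81/208 d=85/208
  seg 2: a=-4 b=-119/208 c=87/104 d=-5/48
  seg 3: a=-1 b=85/52 c=-21/208 d=7/416
S(13/2) = -685/3328

Δ: Δ0=-1/2, Δ1=-1, Δ2=1, Δ3=3/2
row 1: diag=6, rhs=-3; c'=1/6, d'=-1/2
row 2: denom=8−1·1/6=47/6; d'=(12−1·-1/2)/(47/6)=75/47
row 3: denom=10−3·18/47=416/47; d'=(3−3·75/47)/(416/47)=-21/104
back: M3=-21/104
back: M2=75/47−18/47·-21/104=87/52
back: M1=-1/2−1/6·87/52=-81/104
M: M0=0, M1=-81/104, M2=87/52, M3=-21/104, M4=0
seg 0: a=-2, c=M0/2=0, d=(M1−M0)/(6·2)=-27/416, b=Δ0−h0·(2M0+M1)/6=-25/104
seg 1: a=-3, c=M1/2=-81/208, d=(M2−M1)/(6·1)=85/208, b=Δ1−h1·(2M1+M2)/6=-53/52
seg 2: a=-4, c=M2/2=87/104, d=(M3−M2)/(6·3)=-5/48, b=Δ2−h2·(2M2+M3)/6=-119/208
seg 3: a=-1, c=M3/2=-21/208, d=(M4−M3)/(6·2)=7/416, b=Δ3−h3·(2M3+M4)/6=85/52
t_q=13/2 → seg 3, τ=1/2; S=-1+85/52·τ+-21/208·τ²+7/416·τ³=-685/3328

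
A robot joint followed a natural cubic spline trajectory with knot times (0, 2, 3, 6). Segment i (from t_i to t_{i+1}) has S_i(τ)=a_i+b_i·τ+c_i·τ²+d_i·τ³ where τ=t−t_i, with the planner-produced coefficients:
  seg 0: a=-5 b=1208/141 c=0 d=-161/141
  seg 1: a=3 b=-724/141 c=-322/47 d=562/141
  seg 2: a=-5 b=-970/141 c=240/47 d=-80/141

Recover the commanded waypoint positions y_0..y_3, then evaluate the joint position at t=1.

y_0=-5 y_1=3 y_2=-5 y_3=5
S(1) = 114/47

y_0 = S_0(0) = a_0 = -5
y_1 = S_1(0) = a_1 = 3
y_2 = S_2(0) = a_2 = -5
y_3 = S_2(3) = 5
t_q=1 is in segment 0 (τ=1); S_0(τ)=114/47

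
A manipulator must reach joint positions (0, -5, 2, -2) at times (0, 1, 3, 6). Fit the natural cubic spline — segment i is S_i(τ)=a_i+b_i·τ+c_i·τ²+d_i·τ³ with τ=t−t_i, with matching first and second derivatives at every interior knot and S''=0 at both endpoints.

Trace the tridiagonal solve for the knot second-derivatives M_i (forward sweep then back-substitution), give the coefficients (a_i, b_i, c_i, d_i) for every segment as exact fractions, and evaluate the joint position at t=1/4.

  seg 0: a=0 b=-281/42 c=0 d=71/42
  seg 1: a=-5 b=-34/21 c=71/14 d=-211/168
  seg 2: a=2 b=151/42 c=-69/28 d=23/84
S(1/4) = -1475/896

Δ: Δ0=-5, Δ1=7/2, Δ2=-4/3
row 1: diag=6, rhs=51; c'=1/3, d'=17/2
row 2: denom=10−2·1/3=28/3; d'=(-29−2·17/2)/(28/3)=-69/14
back: M2=-69/14
back: M1=17/2−1/3·-69/14=71/7
M: M0=0, M1=71/7, M2=-69/14, M3=0
seg 0: a=0, c=M0/2=0, d=(M1−M0)/(6·1)=71/42, b=Δ0−h0·(2M0+M1)/6=-281/42
seg 1: a=-5, c=M1/2=71/14, d=(M2−M1)/(6·2)=-211/168, b=Δ1−h1·(2M1+M2)/6=-34/21
seg 2: a=2, c=M2/2=-69/28, d=(M3−M2)/(6·3)=23/84, b=Δ2−h2·(2M2+M3)/6=151/42
t_q=1/4 → seg 0, τ=1/4; S=0+-281/42·τ+0·τ²+71/42·τ³=-1475/896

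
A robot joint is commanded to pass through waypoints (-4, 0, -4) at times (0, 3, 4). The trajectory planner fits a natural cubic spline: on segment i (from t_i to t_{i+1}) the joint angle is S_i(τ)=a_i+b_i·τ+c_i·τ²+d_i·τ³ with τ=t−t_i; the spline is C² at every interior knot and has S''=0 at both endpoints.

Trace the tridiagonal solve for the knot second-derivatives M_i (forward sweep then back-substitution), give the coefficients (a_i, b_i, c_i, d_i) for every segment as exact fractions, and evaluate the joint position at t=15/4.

  seg 0: a=-4 b=10/3 c=0 d=-2/9
  seg 1: a=0 b=-8/3 c=-2 d=2/3
S(15/4) = -91/32

Δ: Δ0=4/3, Δ1=-4
row 1: diag=8, rhs=-32; c'=1/8, d'=-4
back: M1=-4
M: M0=0, M1=-4, M2=0
seg 0: a=-4, c=M0/2=0, d=(M1−M0)/(6·3)=-2/9, b=Δ0−h0·(2M0+M1)/6=10/3
seg 1: a=0, c=M1/2=-2, d=(M2−M1)/(6·1)=2/3, b=Δ1−h1·(2M1+M2)/6=-8/3
t_q=15/4 → seg 1, τ=3/4; S=0+-8/3·τ+-2·τ²+2/3·τ³=-91/32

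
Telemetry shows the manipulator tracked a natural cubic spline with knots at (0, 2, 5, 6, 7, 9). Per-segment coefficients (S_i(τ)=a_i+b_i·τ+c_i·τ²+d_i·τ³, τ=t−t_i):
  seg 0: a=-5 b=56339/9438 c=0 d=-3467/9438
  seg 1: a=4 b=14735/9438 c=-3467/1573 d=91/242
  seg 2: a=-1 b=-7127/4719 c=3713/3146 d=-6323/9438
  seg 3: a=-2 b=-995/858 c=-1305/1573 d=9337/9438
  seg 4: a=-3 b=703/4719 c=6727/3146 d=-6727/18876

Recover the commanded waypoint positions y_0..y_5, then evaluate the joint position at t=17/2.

y_0 = S_0(0) = a_0 = -5
y_1 = S_1(0) = a_1 = 4
y_2 = S_2(0) = a_2 = -1
y_3 = S_3(0) = a_3 = -2
y_4 = S_4(0) = a_4 = -3
y_5 = S_4(2) = 3
t_q=17/2 is in segment 4 (τ=3/2); S_4(τ)=41869/50336

y_0=-5 y_1=4 y_2=-1 y_3=-2 y_4=-3 y_5=3
S(17/2) = 41869/50336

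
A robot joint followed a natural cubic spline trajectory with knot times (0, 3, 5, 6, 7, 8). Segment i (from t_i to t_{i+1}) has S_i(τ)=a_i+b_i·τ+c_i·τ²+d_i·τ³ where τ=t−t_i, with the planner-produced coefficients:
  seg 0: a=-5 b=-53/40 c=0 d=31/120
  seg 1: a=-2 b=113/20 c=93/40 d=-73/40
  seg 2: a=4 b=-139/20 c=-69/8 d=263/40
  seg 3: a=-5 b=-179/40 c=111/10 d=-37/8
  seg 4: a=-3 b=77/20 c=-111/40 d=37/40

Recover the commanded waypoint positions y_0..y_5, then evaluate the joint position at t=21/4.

y_0 = S_0(0) = a_0 = -5
y_1 = S_1(0) = a_1 = -2
y_2 = S_2(0) = a_2 = 4
y_3 = S_3(0) = a_3 = -5
y_4 = S_4(0) = a_4 = -3
y_5 = S_4(1) = -1
t_q=21/4 is in segment 2 (τ=1/4); S_2(τ)=935/512

y_0=-5 y_1=-2 y_2=4 y_3=-5 y_4=-3 y_5=-1
S(21/4) = 935/512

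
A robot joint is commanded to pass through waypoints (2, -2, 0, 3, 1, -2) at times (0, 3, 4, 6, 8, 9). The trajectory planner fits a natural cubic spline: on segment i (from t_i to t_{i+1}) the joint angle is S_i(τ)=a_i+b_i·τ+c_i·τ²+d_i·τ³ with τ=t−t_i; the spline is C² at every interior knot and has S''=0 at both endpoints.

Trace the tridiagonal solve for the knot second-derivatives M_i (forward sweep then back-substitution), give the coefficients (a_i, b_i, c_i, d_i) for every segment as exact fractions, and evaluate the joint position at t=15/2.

Δ: Δ0=-4/3, Δ1=2, Δ2=3/2, Δ3=-1, Δ4=-3
row 1: diag=8, rhs=20; c'=1/8, d'=5/2
row 2: denom=6−1·1/8=47/8; d'=(-3−1·5/2)/(47/8)=-44/47
row 3: denom=8−2·16/47=344/47; d'=(-15−2·-44/47)/(344/47)=-617/344
row 4: denom=6−2·47/172=469/86; d'=(-12−2·-617/344)/(469/86)=-1447/938
back: M4=-1447/938
back: M3=-617/344−47/172·-1447/938=-1287/938
back: M2=-44/47−16/47·-1287/938=-220/469
back: M1=5/2−1/8·-220/469=1200/469
M: M0=0, M1=1200/469, M2=-220/469, M3=-1287/938, M4=-1447/938, M5=0
seg 0: a=2, c=M0/2=0, d=(M1−M0)/(6·3)=200/1407, b=Δ0−h0·(2M0+M1)/6=-3676/1407
seg 1: a=-2, c=M1/2=600/469, d=(M2−M1)/(6·1)=-710/1407, b=Δ1−h1·(2M1+M2)/6=1724/1407
seg 2: a=0, c=M2/2=-110/469, d=(M3−M2)/(6·2)=-121/1608, b=Δ2−h2·(2M2+M3)/6=3194/1407
seg 3: a=3, c=M3/2=-1287/1876, d=(M4−M3)/(6·2)=-20/1407, b=Δ3−h3·(2M3+M4)/6=1207/2814
seg 4: a=1, c=M4/2=-1447/1876, d=(M5−M4)/(6·1)=1447/5628, b=Δ4−h4·(2M4+M5)/6=-6995/2814
t_q=15/2 → seg 3, τ=3/2; S=3+1207/2814·τ+-1287/1876·τ²+-20/1407·τ³=15397/7504

  seg 0: a=2 b=-3676/1407 c=0 d=200/1407
  seg 1: a=-2 b=1724/1407 c=600/469 d=-710/1407
  seg 2: a=0 b=3194/1407 c=-110/469 d=-121/1608
  seg 3: a=3 b=1207/2814 c=-1287/1876 d=-20/1407
  seg 4: a=1 b=-6995/2814 c=-1447/1876 d=1447/5628
S(15/2) = 15397/7504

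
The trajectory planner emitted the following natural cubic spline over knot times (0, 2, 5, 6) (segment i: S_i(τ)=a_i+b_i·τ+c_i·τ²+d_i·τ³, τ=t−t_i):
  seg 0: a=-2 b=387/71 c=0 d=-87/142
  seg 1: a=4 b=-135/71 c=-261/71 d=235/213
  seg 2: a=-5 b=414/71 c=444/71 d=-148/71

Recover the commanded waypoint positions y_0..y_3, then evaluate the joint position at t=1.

y_0 = S_0(0) = a_0 = -2
y_1 = S_1(0) = a_1 = 4
y_2 = S_2(0) = a_2 = -5
y_3 = S_2(1) = 5
t_q=1 is in segment 0 (τ=1); S_0(τ)=403/142

y_0=-2 y_1=4 y_2=-5 y_3=5
S(1) = 403/142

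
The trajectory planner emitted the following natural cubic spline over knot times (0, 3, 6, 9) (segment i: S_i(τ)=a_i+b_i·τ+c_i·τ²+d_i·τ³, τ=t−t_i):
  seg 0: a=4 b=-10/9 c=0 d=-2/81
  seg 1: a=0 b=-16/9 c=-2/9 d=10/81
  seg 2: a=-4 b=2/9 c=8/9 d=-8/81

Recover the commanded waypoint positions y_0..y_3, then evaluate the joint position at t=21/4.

y_0 = S_0(0) = a_0 = 4
y_1 = S_1(0) = a_1 = 0
y_2 = S_2(0) = a_2 = -4
y_3 = S_2(3) = 2
t_q=21/4 is in segment 1 (τ=9/4); S_1(τ)=-119/32

y_0=4 y_1=0 y_2=-4 y_3=2
S(21/4) = -119/32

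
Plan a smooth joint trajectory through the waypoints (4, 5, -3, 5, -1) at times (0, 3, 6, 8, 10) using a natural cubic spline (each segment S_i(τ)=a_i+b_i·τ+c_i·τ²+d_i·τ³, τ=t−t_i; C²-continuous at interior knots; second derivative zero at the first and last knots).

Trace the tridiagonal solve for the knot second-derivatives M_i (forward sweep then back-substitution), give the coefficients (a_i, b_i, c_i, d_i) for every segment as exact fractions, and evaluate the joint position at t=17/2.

Δ: Δ0=1/3, Δ1=-8/3, Δ2=4, Δ3=-3
row 1: diag=12, rhs=-18; c'=1/4, d'=-3/2
row 2: denom=10−3·1/4=37/4; d'=(40−3·-3/2)/(37/4)=178/37
row 3: denom=8−2·8/37=280/37; d'=(-42−2·178/37)/(280/37)=-191/28
back: M3=-191/28
back: M2=178/37−8/37·-191/28=44/7
back: M1=-3/2−1/4·44/7=-43/14
M: M0=0, M1=-43/14, M2=44/7, M3=-191/28, M4=0
seg 0: a=4, c=M0/2=0, d=(M1−M0)/(6·3)=-43/252, b=Δ0−h0·(2M0+M1)/6=157/84
seg 1: a=5, c=M1/2=-43/28, d=(M2−M1)/(6·3)=131/252, b=Δ1−h1·(2M1+M2)/6=-115/42
seg 2: a=-3, c=M2/2=22/7, d=(M3−M2)/(6·2)=-367/336, b=Δ2−h2·(2M2+M3)/6=25/12
seg 3: a=5, c=M3/2=-191/56, d=(M4−M3)/(6·2)=191/336, b=Δ3−h3·(2M3+M4)/6=65/42
t_q=17/2 → seg 3, τ=1/2; S=5+65/42·τ+-191/56·τ²+191/336·τ³=639/128

  seg 0: a=4 b=157/84 c=0 d=-43/252
  seg 1: a=5 b=-115/42 c=-43/28 d=131/252
  seg 2: a=-3 b=25/12 c=22/7 d=-367/336
  seg 3: a=5 b=65/42 c=-191/56 d=191/336
S(17/2) = 639/128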